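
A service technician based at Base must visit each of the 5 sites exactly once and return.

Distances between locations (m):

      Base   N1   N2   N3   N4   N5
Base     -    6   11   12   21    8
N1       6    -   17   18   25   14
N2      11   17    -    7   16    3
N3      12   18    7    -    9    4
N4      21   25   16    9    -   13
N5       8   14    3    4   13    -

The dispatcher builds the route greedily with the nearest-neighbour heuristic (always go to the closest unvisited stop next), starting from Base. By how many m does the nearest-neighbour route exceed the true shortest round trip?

From Base: N1=6, N5=8, N2=11, N3=12, N4=21 → choose N1 (6).
From N1: N5=14, N2=17, N3=18, N4=25 → choose N5 (14).
From N5: N2=3, N3=4, N4=13 → choose N2 (3).
From N2: N3=7, N4=16 → choose N3 (7).
From N3: N4=9 → choose N4 (9).
NN route Base → N1 → N5 → N2 → N3 → N4 → Base costs 60.
Optimal: Base → N1 → N4 → N3 → N2 → N5 → Base costs 58 (by enumerating all 60 distinct tours).
Excess = 60 − 58 = 2.

Excess over optimum: 2 m.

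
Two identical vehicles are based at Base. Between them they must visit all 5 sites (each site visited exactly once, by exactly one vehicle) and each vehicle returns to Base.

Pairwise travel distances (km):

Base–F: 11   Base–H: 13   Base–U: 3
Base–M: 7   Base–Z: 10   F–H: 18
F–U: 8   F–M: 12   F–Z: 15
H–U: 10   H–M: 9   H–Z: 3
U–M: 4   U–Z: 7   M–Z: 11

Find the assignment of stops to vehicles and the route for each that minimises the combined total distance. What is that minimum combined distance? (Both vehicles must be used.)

Minimum combined distance: 51 km.

There are 2^4 − 1 = 15 ways to divide the 5 stops into two non-empty groups. For each, the best each vehicle can do is its own shortest tour through its group:
  {F} + {H, U, M, Z}: 22 + 29 = 51
  {H} + {F, U, M, Z}: 26 + 44 = 70
  {F, H} + {U, M, Z}: 42 + 28 = 70
  {U} + {F, H, M, Z}: 6 + 45 = 51
  {F, U} + {H, M, Z}: 22 + 29 = 51
  {H, U} + {F, M, Z}: 26 + 44 = 70
  … (15 splits in total)
Best: vehicle 1 Base → F → Base = 22; vehicle 2 Base → U → M → H → Z → Base = 29; combined 51.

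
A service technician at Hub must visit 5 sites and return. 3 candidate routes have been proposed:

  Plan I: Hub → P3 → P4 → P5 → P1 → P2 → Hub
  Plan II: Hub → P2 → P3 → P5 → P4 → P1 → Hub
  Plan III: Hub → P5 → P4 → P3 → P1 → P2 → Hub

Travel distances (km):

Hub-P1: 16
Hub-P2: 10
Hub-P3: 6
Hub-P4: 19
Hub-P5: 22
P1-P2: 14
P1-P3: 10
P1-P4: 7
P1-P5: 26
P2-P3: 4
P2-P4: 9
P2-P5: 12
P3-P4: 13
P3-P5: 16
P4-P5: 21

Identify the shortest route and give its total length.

Shortest is Plan II, total 74 km.

Plan I: 6 + 13 + 21 + 26 + 14 + 10 = 90
Plan II: 10 + 4 + 16 + 21 + 7 + 16 = 74
Plan III: 22 + 21 + 13 + 10 + 14 + 10 = 90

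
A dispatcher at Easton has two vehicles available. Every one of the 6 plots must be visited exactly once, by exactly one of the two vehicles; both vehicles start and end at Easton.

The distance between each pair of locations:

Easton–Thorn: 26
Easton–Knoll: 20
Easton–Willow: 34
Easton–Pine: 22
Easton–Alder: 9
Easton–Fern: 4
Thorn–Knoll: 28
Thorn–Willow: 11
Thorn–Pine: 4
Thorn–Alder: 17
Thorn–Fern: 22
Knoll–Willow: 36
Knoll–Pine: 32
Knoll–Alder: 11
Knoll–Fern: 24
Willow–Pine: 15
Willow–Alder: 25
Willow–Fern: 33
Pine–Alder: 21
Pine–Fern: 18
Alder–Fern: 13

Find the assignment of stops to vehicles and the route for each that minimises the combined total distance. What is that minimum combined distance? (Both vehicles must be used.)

There are 2^5 − 1 = 31 ways to divide the 6 stops into two non-empty groups. For each, the best each vehicle can do is its own shortest tour through its group:
  {Thorn} + {Knoll, Willow, Pine, Alder, Fern}: 52 + 93 = 145
  {Knoll} + {Thorn, Willow, Pine, Alder, Fern}: 40 + 71 = 111
  {Thorn, Knoll} + {Willow, Pine, Alder, Fern}: 74 + 71 = 145
  {Willow} + {Thorn, Knoll, Pine, Alder, Fern}: 68 + 74 = 142
  {Thorn, Willow} + {Knoll, Pine, Alder, Fern}: 71 + 74 = 145
  {Knoll, Willow} + {Thorn, Pine, Alder, Fern}: 90 + 52 = 142
  … (31 splits in total)
  {Thorn, Knoll, Willow, Pine, Alder} + {Fern}: 93 + 8 = 101  ← best
Best: vehicle 1 Easton → Knoll → Alder → Willow → Thorn → Pine → Easton = 93; vehicle 2 Easton → Fern → Easton = 8; combined 101.

101 — the smallest possible combined total.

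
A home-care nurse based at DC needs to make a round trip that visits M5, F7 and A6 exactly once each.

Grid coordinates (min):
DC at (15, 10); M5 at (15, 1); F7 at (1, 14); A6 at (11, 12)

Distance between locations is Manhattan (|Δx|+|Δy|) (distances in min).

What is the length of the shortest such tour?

Shortest round trip = 54 min.

There are 3 distinct closed tours to check (reversals are equivalent).
DC → M5 → F7 → A6 → DC: 9+27+12+6 = 54
DC → M5 → A6 → F7 → DC: 9+15+12+18 = 54
DC → F7 → M5 → A6 → DC: 18+27+15+6 = 66
The minimum is 54.
One optimal route: DC → M5 → F7 → A6 → DC (or its reverse).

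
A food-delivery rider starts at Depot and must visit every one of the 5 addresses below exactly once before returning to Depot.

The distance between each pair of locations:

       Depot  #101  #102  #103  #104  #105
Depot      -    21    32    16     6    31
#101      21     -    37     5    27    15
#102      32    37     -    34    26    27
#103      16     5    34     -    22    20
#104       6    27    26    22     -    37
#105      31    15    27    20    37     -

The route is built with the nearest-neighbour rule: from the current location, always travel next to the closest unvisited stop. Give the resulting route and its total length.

Total distance 107 via the nearest-neighbour route Depot → #104 → #103 → #101 → #105 → #102 → Depot.

Depot → [#104:6 / #103:16 / #101:21 / #105:31 / #102:32] → #104 (6)
#104 → [#103:22 / #102:26 / #101:27 / #105:37] → #103 (22)
#103 → [#101:5 / #105:20 / #102:34] → #101 (5)
#101 → [#105:15 / #102:37] → #105 (15)
#105 → [#102:27] → #102 (27)
Return #102→Depot: 32.
Total = 6 + 22 + 5 + 15 + 27 + 32 = 107.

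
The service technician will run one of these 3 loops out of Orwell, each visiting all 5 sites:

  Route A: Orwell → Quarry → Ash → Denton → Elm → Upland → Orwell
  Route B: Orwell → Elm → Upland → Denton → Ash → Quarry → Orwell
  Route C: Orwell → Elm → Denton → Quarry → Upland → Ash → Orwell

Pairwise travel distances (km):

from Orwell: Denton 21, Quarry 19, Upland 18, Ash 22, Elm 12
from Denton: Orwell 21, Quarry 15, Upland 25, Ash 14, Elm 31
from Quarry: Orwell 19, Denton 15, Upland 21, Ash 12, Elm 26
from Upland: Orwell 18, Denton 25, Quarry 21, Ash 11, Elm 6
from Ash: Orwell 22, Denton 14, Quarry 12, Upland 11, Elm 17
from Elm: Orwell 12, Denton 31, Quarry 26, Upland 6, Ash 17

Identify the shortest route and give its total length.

Shortest is Route B, total 88 km.

Route A: 19 + 12 + 14 + 31 + 6 + 18 = 100
Route B: 12 + 6 + 25 + 14 + 12 + 19 = 88
Route C: 12 + 31 + 15 + 21 + 11 + 22 = 112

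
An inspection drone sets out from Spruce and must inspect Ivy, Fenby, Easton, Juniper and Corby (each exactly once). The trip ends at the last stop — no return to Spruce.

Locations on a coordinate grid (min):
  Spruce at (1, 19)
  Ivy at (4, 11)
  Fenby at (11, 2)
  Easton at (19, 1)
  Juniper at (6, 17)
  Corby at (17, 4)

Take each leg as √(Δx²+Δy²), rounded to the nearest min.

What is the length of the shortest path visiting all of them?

There are 5! = 120 possible orderings.
Spruce→Ivy→Fenby→Easton→Juniper→Corby: 9+11+8+21+17 = 66
Spruce→Ivy→Fenby→Easton→Corby→Juniper: 9+11+8+4+17 = 49
Spruce→Ivy→Fenby→Juniper→Easton→Corby: 9+11+16+21+4 = 61
Spruce→Ivy→Fenby→Juniper→Corby→Easton: 9+11+16+17+4 = 57
Spruce→Ivy→Fenby→Corby→Easton→Juniper: 9+11+6+4+21 = 51
Spruce→Ivy→Fenby→Corby→Juniper→Easton: 9+11+6+17+21 = 64
Spruce→Ivy→Easton→Fenby→Juniper→Corby: 9+18+8+16+17 = 68
Spruce→Ivy→Easton→Fenby→Corby→Juniper: 9+18+8+6+17 = 58
Spruce→Ivy→Easton→Juniper→Fenby→Corby: 9+18+21+16+6 = 70
Spruce→Ivy→Easton→Juniper→Corby→Fenby: 9+18+21+17+6 = 71
Spruce→Ivy→Easton→Corby→Fenby→Juniper: 9+18+4+6+16 = 53
Spruce→Ivy→Easton→Corby→Juniper→Fenby: 9+18+4+17+16 = 64
Spruce→Ivy→Juniper→Fenby→Easton→Corby: 9+6+16+8+4 = 43
Spruce→Ivy→Juniper→Fenby→Corby→Easton: 9+6+16+6+4 = 41
… (106 more)
Spruce→Juniper→Ivy→Fenby→Corby→Easton: 5+6+11+6+4 = 32  ← best
The minimum is 32.
One shortest path: Spruce → Juniper → Ivy → Fenby → Corby → Easton.

Shortest open route: 32 min.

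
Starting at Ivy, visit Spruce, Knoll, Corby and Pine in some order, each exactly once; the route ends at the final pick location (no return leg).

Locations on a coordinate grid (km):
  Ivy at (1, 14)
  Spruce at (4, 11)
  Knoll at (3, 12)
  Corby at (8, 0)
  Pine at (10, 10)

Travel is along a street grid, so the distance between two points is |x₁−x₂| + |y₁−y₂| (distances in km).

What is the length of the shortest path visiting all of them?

There are 4! = 24 possible orderings.
Ivy → Spruce → Knoll → Corby → Pine: 6+2+17+12 = 37
Ivy → Spruce → Knoll → Pine → Corby: 6+2+9+12 = 29
Ivy → Spruce → Corby → Knoll → Pine: 6+15+17+9 = 47
Ivy → Spruce → Corby → Pine → Knoll: 6+15+12+9 = 42
Ivy → Spruce → Pine → Knoll → Corby: 6+7+9+17 = 39
Ivy → Spruce → Pine → Corby → Knoll: 6+7+12+17 = 42
Ivy → Knoll → Spruce → Corby → Pine: 4+2+15+12 = 33
Ivy → Knoll → Spruce → Pine → Corby: 4+2+7+12 = 25
Ivy → Knoll → Corby → Spruce → Pine: 4+17+15+7 = 43
Ivy → Knoll → Corby → Pine → Spruce: 4+17+12+7 = 40
Ivy → Knoll → Pine → Spruce → Corby: 4+9+7+15 = 35
Ivy → Knoll → Pine → Corby → Spruce: 4+9+12+15 = 40
Ivy → Corby → Spruce → Knoll → Pine: 21+15+2+9 = 47
Ivy → Corby → Spruce → Pine → Knoll: 21+15+7+9 = 52
… (10 more)
The minimum is 25.
One shortest path: Ivy → Knoll → Spruce → Pine → Corby.

25 km — the minimum one-way total.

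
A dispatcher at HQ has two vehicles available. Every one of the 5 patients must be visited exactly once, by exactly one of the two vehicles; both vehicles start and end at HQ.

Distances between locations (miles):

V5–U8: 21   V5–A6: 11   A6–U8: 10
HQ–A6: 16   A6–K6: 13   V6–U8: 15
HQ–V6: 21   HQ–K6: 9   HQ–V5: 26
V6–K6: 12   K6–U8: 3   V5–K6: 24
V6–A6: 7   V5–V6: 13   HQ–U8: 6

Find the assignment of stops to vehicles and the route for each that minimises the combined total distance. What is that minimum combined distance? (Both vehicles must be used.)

Try each way of splitting the stops between the two vehicles (each non-empty) and, for each split, find the best tour for each vehicle:
  {V5} + {V6, A6, K6, U8}: 52 + 44 = 96
  {V6} + {V5, A6, K6, U8}: 42 + 59 = 101
  {V5, V6} + {A6, K6, U8}: 60 + 38 = 98
  {A6} + {V5, V6, K6, U8}: 32 + 60 = 92
  {V5, A6} + {V6, K6, U8}: 53 + 42 = 95
  {V6, A6} + {V5, K6, U8}: 44 + 59 = 103
  … (15 splits in total)
  {V5, V6, A6, K6} + {U8}: 61 + 12 = 73  ← best
Best: vehicle 1 HQ → A6 → V5 → V6 → K6 → HQ = 61; vehicle 2 HQ → U8 → HQ = 12; combined 73.

73 miles — the smallest possible combined total.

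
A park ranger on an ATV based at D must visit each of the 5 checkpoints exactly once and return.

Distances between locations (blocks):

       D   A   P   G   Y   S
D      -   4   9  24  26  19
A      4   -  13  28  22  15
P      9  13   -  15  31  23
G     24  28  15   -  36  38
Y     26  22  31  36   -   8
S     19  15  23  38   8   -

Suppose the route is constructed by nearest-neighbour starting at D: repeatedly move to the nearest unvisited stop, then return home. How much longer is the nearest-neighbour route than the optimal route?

D: A=4, P=9, S=19, G=24, Y=26 ⇒ A
A: P=13, S=15, Y=22, G=28 ⇒ P
P: G=15, S=23, Y=31 ⇒ G
G: Y=36, S=38 ⇒ Y
Y: S=8 ⇒ S
NN route D → A → P → G → Y → S → D costs 95.
Optimal: D → A → S → Y → G → P → D costs 87 (by enumerating all 60 distinct tours).
Excess = 95 − 87 = 8.

8 blocks longer than the optimal tour.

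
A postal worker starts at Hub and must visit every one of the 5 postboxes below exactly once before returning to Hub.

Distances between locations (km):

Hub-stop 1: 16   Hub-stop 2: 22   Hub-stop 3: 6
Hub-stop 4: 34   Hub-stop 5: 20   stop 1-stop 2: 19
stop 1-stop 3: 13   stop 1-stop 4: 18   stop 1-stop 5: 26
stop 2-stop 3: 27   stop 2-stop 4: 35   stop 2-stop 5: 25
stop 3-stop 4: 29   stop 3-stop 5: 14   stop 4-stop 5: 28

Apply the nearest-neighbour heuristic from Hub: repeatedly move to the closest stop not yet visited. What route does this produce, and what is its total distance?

From Hub: distances to unvisited — stop 3=6, stop 1=16, stop 5=20, stop 2=22, stop 4=34. Nearest is stop 3 (6).
From stop 3: distances to unvisited — stop 1=13, stop 5=14, stop 2=27, stop 4=29. Nearest is stop 1 (13).
From stop 1: distances to unvisited — stop 4=18, stop 2=19, stop 5=26. Nearest is stop 4 (18).
From stop 4: distances to unvisited — stop 5=28, stop 2=35. Nearest is stop 5 (28).
From stop 5: distances to unvisited — stop 2=25. Nearest is stop 2 (25).
Return stop 2→Hub: 22.
Total = 6 + 13 + 18 + 28 + 25 + 22 = 112.

Total distance 112 km via the nearest-neighbour route Hub → stop 3 → stop 1 → stop 4 → stop 5 → stop 2 → Hub.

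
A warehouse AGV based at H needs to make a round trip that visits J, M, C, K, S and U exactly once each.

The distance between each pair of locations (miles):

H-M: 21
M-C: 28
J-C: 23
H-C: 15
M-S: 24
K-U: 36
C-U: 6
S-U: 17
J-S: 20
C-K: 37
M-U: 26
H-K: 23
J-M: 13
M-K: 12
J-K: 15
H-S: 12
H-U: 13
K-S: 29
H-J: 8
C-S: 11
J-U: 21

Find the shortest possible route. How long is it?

With 6 stops there are 6!/2 = 360 distinct round trips (a route and its reverse cost the same).
H→J→M→C→K→S→U→H: 8+13+28+37+29+17+13 = 145
H→J→M→C→K→U→S→H: 8+13+28+37+36+17+12 = 151
H→J→M→C→S→K→U→H: 8+13+28+11+29+36+13 = 138
H→J→M→C→S→U→K→H: 8+13+28+11+17+36+23 = 136
H→J→M→C→U→K→S→H: 8+13+28+6+36+29+12 = 132
H→J→M→C→U→S→K→H: 8+13+28+6+17+29+23 = 124
H→J→M→K→C→S→U→H: 8+13+12+37+11+17+13 = 111
H→J→M→K→C→U→S→H: 8+13+12+37+6+17+12 = 105
… (352 more)
H→J→K→M→S→C→U→H: 8+15+12+24+11+6+13 = 89  ← best
The minimum is 89.
One optimal route: H → J → K → M → S → C → U → H (or its reverse).

89 miles — the shortest possible round trip.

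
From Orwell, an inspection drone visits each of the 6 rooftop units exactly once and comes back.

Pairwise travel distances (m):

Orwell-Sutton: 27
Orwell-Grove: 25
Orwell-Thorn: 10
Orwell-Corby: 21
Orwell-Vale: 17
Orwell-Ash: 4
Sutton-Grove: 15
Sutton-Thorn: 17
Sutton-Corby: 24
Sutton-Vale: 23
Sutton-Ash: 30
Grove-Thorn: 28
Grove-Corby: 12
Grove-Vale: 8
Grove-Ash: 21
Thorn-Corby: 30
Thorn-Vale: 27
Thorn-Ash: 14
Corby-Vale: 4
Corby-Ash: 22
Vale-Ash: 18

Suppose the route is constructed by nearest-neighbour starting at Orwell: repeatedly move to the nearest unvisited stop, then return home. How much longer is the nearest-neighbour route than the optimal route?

From Orwell: Ash=4, Thorn=10, Vale=17, Corby=21, Grove=25, Sutton=27 → choose Ash (4).
From Ash: Thorn=14, Vale=18, Grove=21, Corby=22, Sutton=30 → choose Thorn (14).
From Thorn: Sutton=17, Vale=27, Grove=28, Corby=30 → choose Sutton (17).
From Sutton: Grove=15, Vale=23, Corby=24 → choose Grove (15).
From Grove: Vale=8, Corby=12 → choose Vale (8).
From Vale: Corby=4 → choose Corby (4).
NN route Orwell → Ash → Thorn → Sutton → Grove → Vale → Corby → Orwell costs 83.
Optimal: Orwell → Thorn → Sutton → Grove → Corby → Vale → Ash → Orwell costs 80 (by enumerating all 360 distinct tours).
Excess = 83 − 80 = 3.

Excess over optimum: 3 m.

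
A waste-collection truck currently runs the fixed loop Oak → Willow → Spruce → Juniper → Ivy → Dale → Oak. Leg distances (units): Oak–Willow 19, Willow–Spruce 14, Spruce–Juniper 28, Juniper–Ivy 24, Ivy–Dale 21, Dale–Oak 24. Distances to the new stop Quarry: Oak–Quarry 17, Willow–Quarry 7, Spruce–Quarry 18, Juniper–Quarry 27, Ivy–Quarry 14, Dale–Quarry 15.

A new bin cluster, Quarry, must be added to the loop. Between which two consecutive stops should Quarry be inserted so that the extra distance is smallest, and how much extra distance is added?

Insertion cost between consecutive stops i–j is d(i,Quarry) + d(Quarry,j) − d(i,j):
  between Oak and Willow: 17 + 7 − 19 = 5
  between Willow and Spruce: 7 + 18 − 14 = 11
  between Spruce and Juniper: 18 + 27 − 28 = 17
  between Juniper and Ivy: 27 + 14 − 24 = 17
  between Ivy and Dale: 14 + 15 − 21 = 8
  between Dale and Oak: 15 + 17 − 24 = 8
Cheapest insertion is between Oak and Willow, adding 5.
New total = 130 + 5 = 135.

Minimum extra distance: 5, inserting Quarry between Oak and Willow.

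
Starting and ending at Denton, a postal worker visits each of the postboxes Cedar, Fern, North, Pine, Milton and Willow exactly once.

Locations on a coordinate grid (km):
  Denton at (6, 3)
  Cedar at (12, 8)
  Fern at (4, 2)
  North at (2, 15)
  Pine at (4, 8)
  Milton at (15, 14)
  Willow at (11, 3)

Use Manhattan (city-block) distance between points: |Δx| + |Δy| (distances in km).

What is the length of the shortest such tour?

There are 360 distinct closed tours to check (reversals are equivalent).
Denton - Cedar - Fern - North - Pine - Milton - Willow - Denton: 11+14+15+9+17+15+5 = 86
Denton - Cedar - Fern - North - Pine - Willow - Milton - Denton: 11+14+15+9+12+15+20 = 96
Denton - Cedar - Fern - North - Milton - Pine - Willow - Denton: 11+14+15+14+17+12+5 = 88
Denton - Cedar - Fern - North - Milton - Willow - Pine - Denton: 11+14+15+14+15+12+7 = 88
Denton - Cedar - Fern - North - Willow - Pine - Milton - Denton: 11+14+15+21+12+17+20 = 110
Denton - Cedar - Fern - North - Willow - Milton - Pine - Denton: 11+14+15+21+15+17+7 = 100
Denton - Cedar - Fern - Pine - North - Milton - Willow - Denton: 11+14+6+9+14+15+5 = 74
Denton - Cedar - Fern - Pine - North - Willow - Milton - Denton: 11+14+6+9+21+15+20 = 96
… (352 more)
Denton - Fern - Pine - North - Milton - Cedar - Willow - Denton: 3+6+9+14+9+6+5 = 52  ← best
The minimum is 52.
One optimal route: Denton → Fern → Pine → North → Milton → Cedar → Willow → Denton (or its reverse).

Minimum total distance: 52 km.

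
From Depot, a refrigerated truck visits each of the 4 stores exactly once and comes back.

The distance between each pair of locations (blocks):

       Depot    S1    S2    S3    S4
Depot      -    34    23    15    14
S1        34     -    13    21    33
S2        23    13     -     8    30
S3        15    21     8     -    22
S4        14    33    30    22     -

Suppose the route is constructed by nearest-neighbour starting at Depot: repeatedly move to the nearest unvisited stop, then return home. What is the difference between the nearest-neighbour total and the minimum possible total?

Depot: S4=14, S3=15, S2=23, S1=34 ⇒ S4
S4: S3=22, S2=30, S1=33 ⇒ S3
S3: S2=8, S1=21 ⇒ S2
S2: S1=13 ⇒ S1
NN route Depot → S4 → S3 → S2 → S1 → Depot costs 91.
Optimal: Depot → S3 → S2 → S1 → S4 → Depot costs 83 (by enumerating all 12 distinct tours).
Excess = 91 − 83 = 8.

Excess over optimum: 8 blocks.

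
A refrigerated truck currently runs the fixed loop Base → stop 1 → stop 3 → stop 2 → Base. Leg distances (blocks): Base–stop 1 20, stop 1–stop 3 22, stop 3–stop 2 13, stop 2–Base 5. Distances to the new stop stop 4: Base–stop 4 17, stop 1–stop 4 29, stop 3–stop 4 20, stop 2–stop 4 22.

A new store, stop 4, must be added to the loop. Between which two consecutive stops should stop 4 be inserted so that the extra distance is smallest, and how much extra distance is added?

Insertion cost between consecutive stops i–j is d(i,stop 4) + d(stop 4,j) − d(i,j):
  between Base and stop 1: 17 + 29 − 20 = 26
  between stop 1 and stop 3: 29 + 20 − 22 = 27
  between stop 3 and stop 2: 20 + 22 − 13 = 29
  between stop 2 and Base: 22 + 17 − 5 = 34
Cheapest insertion is between Base and stop 1, adding 26.
New total = 60 + 26 = 86.

+26 blocks — insert stop 4 between Base and stop 1.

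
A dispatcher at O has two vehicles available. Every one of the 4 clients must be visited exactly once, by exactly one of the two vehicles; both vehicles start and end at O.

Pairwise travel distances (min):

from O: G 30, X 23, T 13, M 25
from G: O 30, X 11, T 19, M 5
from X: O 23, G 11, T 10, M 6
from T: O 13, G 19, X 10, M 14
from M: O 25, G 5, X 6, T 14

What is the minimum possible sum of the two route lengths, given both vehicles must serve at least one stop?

There are 2^3 − 1 = 7 ways to divide the 4 stops into two non-empty groups. For each, the best each vehicle can do is its own shortest tour through its group:
  {G} + {X, T, M}: 60 + 54 = 114
  {X} + {G, T, M}: 46 + 62 = 108
  {G, X} + {T, M}: 64 + 52 = 116
  {T} + {G, X, M}: 26 + 64 = 90
  {G, T} + {X, M}: 62 + 54 = 116
  {X, T} + {G, M}: 46 + 60 = 106
  … (7 splits in total)
Best: vehicle 1 O → T → O = 26; vehicle 2 O → G → M → X → O = 64; combined 90.

Minimum combined distance: 90 min.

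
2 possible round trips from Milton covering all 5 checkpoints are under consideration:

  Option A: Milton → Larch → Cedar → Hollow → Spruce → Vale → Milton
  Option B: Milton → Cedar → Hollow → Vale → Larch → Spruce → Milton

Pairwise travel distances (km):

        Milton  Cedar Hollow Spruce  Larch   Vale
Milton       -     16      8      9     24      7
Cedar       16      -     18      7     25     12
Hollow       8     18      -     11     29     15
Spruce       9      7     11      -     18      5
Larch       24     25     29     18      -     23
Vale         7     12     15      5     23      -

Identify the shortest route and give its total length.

Option A: 24 + 25 + 18 + 11 + 5 + 7 = 90
Option B: 16 + 18 + 15 + 23 + 18 + 9 = 99

90 km — Option A is the shortest.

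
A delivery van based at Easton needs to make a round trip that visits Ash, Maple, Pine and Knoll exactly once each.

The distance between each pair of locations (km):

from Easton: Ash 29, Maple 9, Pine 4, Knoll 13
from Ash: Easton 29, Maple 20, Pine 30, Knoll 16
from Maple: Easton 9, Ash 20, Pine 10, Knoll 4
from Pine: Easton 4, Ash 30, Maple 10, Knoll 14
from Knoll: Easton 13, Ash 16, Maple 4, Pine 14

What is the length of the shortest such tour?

Shortest round trip = 63 km.

With 4 stops there are 4!/2 = 12 distinct round trips (a route and its reverse cost the same).
Easton-Ash-Maple-Pine-Knoll-Easton: 29+20+10+14+13 = 86
Easton-Ash-Maple-Knoll-Pine-Easton: 29+20+4+14+4 = 71
Easton-Ash-Pine-Maple-Knoll-Easton: 29+30+10+4+13 = 86
Easton-Ash-Pine-Knoll-Maple-Easton: 29+30+14+4+9 = 86
Easton-Ash-Knoll-Maple-Pine-Easton: 29+16+4+10+4 = 63
Easton-Ash-Knoll-Pine-Maple-Easton: 29+16+14+10+9 = 78
Easton-Maple-Ash-Pine-Knoll-Easton: 9+20+30+14+13 = 86
Easton-Maple-Ash-Knoll-Pine-Easton: 9+20+16+14+4 = 63
Easton-Maple-Pine-Ash-Knoll-Easton: 9+10+30+16+13 = 78
Easton-Maple-Knoll-Ash-Pine-Easton: 9+4+16+30+4 = 63
Easton-Pine-Ash-Maple-Knoll-Easton: 4+30+20+4+13 = 71
Easton-Pine-Maple-Ash-Knoll-Easton: 4+10+20+16+13 = 63
The minimum is 63.
One optimal route: Easton → Ash → Knoll → Maple → Pine → Easton (or its reverse).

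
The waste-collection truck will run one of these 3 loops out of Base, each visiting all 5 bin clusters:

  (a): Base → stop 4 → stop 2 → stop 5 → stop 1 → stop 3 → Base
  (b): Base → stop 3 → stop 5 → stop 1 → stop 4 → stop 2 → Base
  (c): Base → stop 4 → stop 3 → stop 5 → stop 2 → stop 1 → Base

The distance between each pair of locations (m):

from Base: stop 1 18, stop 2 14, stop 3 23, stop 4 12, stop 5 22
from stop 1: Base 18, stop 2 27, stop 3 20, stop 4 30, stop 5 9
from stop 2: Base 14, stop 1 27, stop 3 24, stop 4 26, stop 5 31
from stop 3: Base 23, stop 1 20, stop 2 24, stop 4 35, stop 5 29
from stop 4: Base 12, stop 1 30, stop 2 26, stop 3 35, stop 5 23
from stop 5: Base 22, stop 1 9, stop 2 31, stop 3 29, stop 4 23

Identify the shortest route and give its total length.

Shortest is (a), total 121 m.

(a): 12 + 26 + 31 + 9 + 20 + 23 = 121
(b): 23 + 29 + 9 + 30 + 26 + 14 = 131
(c): 12 + 35 + 29 + 31 + 27 + 18 = 152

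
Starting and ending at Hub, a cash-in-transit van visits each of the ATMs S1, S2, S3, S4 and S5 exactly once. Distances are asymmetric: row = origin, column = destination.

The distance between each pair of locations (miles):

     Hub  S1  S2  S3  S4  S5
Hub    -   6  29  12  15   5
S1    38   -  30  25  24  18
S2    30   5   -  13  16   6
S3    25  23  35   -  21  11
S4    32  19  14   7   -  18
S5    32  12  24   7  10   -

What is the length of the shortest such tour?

82 miles — the shortest possible round trip.

Hub → S1 → S2 → S3 → S4 → S5 → Hub: 6+30+13+21+18+32 = 120
Hub → S1 → S2 → S3 → S5 → S4 → Hub: 6+30+13+11+10+32 = 102
Hub → S1 → S2 → S4 → S3 → S5 → Hub: 6+30+16+7+11+32 = 102
Hub → S1 → S2 → S4 → S5 → S3 → Hub: 6+30+16+18+7+25 = 102
Hub → S1 → S2 → S5 → S3 → S4 → Hub: 6+30+6+7+21+32 = 102
Hub → S1 → S2 → S5 → S4 → S3 → Hub: 6+30+6+10+7+25 = 84
Hub → S1 → S3 → S2 → S4 → S5 → Hub: 6+25+35+16+18+32 = 132
Hub → S1 → S3 → S2 → S5 → S4 → Hub: 6+25+35+6+10+32 = 114
Hub → S1 → S3 → S4 → S2 → S5 → Hub: 6+25+21+14+6+32 = 104
Hub → S1 → S3 → S4 → S5 → S2 → Hub: 6+25+21+18+24+30 = 124
Hub → S1 → S3 → S5 → S2 → S4 → Hub: 6+25+11+24+16+32 = 114
Hub → S1 → S3 → S5 → S4 → S2 → Hub: 6+25+11+10+14+30 = 96
Hub → S1 → S4 → S2 → S3 → S5 → Hub: 6+24+14+13+11+32 = 100
Hub → S1 → S4 → S2 → S5 → S3 → Hub: 6+24+14+6+7+25 = 82
… (106 more)
The minimum is 82.
One optimal route: Hub → S1 → S4 → S2 → S5 → S3 → Hub.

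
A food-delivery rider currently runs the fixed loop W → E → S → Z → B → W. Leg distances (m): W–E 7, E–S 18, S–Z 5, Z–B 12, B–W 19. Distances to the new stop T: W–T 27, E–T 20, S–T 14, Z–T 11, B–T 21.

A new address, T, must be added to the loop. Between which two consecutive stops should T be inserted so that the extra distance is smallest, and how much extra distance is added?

Insertion cost between consecutive stops i–j is d(i,T) + d(T,j) − d(i,j):
  between W and E: 27 + 20 − 7 = 40
  between E and S: 20 + 14 − 18 = 16
  between S and Z: 14 + 11 − 5 = 20
  between Z and B: 11 + 21 − 12 = 20
  between B and W: 21 + 27 − 19 = 29
Cheapest insertion is between E and S, adding 16.
New total = 61 + 16 = 77.

Adding 16 m by placing T on the E–S leg.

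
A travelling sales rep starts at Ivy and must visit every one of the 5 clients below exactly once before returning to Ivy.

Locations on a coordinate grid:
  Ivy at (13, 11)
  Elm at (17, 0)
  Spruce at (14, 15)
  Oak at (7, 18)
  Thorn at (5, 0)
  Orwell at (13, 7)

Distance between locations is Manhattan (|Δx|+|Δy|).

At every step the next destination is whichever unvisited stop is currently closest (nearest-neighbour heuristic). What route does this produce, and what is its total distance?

70 along Ivy → Orwell → Spruce → Oak → Thorn → Elm → Ivy.

From Ivy: distances to unvisited — Orwell=4, Spruce=5, Oak=13, Elm=15, Thorn=19. Nearest is Orwell (4).
From Orwell: distances to unvisited — Spruce=9, Elm=11, Thorn=15, Oak=17. Nearest is Spruce (9).
From Spruce: distances to unvisited — Oak=10, Elm=18, Thorn=24. Nearest is Oak (10).
From Oak: distances to unvisited — Thorn=20, Elm=28. Nearest is Thorn (20).
From Thorn: distances to unvisited — Elm=12. Nearest is Elm (12).
Return Elm→Ivy: 15.
Total = 4 + 9 + 10 + 20 + 12 + 15 = 70.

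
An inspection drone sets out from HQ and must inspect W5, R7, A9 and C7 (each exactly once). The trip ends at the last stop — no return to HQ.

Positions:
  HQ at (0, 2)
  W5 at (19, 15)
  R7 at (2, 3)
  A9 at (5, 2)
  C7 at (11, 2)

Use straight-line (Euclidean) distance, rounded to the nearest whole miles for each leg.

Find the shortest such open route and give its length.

Minimum one-way distance = 26 miles.

There are 4! = 24 possible orderings.
HQ - W5 - R7 - A9 - C7: 23+21+3+6 = 53
HQ - W5 - R7 - C7 - A9: 23+21+9+6 = 59
HQ - W5 - A9 - R7 - C7: 23+19+3+9 = 54
HQ - W5 - A9 - C7 - R7: 23+19+6+9 = 57
HQ - W5 - C7 - R7 - A9: 23+15+9+3 = 50
HQ - W5 - C7 - A9 - R7: 23+15+6+3 = 47
HQ - R7 - W5 - A9 - C7: 2+21+19+6 = 48
HQ - R7 - W5 - C7 - A9: 2+21+15+6 = 44
HQ - R7 - A9 - W5 - C7: 2+3+19+15 = 39
HQ - R7 - A9 - C7 - W5: 2+3+6+15 = 26
HQ - R7 - C7 - W5 - A9: 2+9+15+19 = 45
HQ - R7 - C7 - A9 - W5: 2+9+6+19 = 36
HQ - A9 - W5 - R7 - C7: 5+19+21+9 = 54
HQ - A9 - W5 - C7 - R7: 5+19+15+9 = 48
… (10 more)
The minimum is 26.
One shortest path: HQ → R7 → A9 → C7 → W5.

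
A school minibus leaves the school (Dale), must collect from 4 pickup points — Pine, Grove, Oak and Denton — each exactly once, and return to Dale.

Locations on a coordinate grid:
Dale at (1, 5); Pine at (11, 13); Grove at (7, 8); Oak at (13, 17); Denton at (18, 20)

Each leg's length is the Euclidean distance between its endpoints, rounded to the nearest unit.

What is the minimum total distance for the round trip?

With 4 stops there are 4!/2 = 12 distinct round trips (a route and its reverse cost the same).
Dale-Pine-Grove-Oak-Denton-Dale: 13+6+11+6+23 = 59
Dale-Pine-Grove-Denton-Oak-Dale: 13+6+16+6+17 = 58
Dale-Pine-Oak-Grove-Denton-Dale: 13+4+11+16+23 = 67
Dale-Pine-Oak-Denton-Grove-Dale: 13+4+6+16+7 = 46
Dale-Pine-Denton-Grove-Oak-Dale: 13+10+16+11+17 = 67
Dale-Pine-Denton-Oak-Grove-Dale: 13+10+6+11+7 = 47
Dale-Grove-Pine-Oak-Denton-Dale: 7+6+4+6+23 = 46
Dale-Grove-Pine-Denton-Oak-Dale: 7+6+10+6+17 = 46
Dale-Grove-Oak-Pine-Denton-Dale: 7+11+4+10+23 = 55
Dale-Grove-Denton-Pine-Oak-Dale: 7+16+10+4+17 = 54
Dale-Oak-Pine-Grove-Denton-Dale: 17+4+6+16+23 = 66
Dale-Oak-Grove-Pine-Denton-Dale: 17+11+6+10+23 = 67
The minimum is 46.
One optimal route: Dale → Pine → Oak → Denton → Grove → Dale (or its reverse).

Minimum total distance: 46.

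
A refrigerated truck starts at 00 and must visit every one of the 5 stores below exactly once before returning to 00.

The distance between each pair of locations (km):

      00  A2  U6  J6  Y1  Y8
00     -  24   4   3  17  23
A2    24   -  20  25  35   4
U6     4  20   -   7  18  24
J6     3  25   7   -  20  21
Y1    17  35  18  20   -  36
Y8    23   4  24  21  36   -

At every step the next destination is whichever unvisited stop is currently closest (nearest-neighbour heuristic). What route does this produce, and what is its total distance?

Nearest-neighbour total = 90 km; route 00 → J6 → U6 → Y1 → A2 → Y8 → 00.

From 00: distances to unvisited — J6=3, U6=4, Y1=17, Y8=23, A2=24. Nearest is J6 (3).
From J6: distances to unvisited — U6=7, Y1=20, Y8=21, A2=25. Nearest is U6 (7).
From U6: distances to unvisited — Y1=18, A2=20, Y8=24. Nearest is Y1 (18).
From Y1: distances to unvisited — A2=35, Y8=36. Nearest is A2 (35).
From A2: distances to unvisited — Y8=4. Nearest is Y8 (4).
Return Y8→00: 23.
Total = 3 + 7 + 18 + 35 + 4 + 23 = 90.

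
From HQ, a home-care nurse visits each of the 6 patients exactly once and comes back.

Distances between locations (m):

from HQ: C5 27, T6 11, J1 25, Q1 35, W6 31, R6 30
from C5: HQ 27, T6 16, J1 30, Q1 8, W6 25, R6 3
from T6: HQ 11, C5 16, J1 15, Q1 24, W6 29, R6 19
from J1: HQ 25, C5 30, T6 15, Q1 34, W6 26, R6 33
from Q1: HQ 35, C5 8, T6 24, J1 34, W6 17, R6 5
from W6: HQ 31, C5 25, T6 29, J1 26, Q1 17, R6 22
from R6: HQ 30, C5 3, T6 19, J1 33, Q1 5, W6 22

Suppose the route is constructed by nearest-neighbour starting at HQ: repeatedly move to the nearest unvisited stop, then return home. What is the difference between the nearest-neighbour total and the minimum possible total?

The nearest-neighbour route is 1 m longer than optimal.

HQ: T6=11, J1=25, C5=27, R6=30, W6=31, Q1=35 ⇒ T6
T6: J1=15, C5=16, R6=19, Q1=24, W6=29 ⇒ J1
J1: W6=26, C5=30, R6=33, Q1=34 ⇒ W6
W6: Q1=17, R6=22, C5=25 ⇒ Q1
Q1: R6=5, C5=8 ⇒ R6
R6: C5=3 ⇒ C5
NN route HQ → T6 → J1 → W6 → Q1 → R6 → C5 → HQ costs 104.
Optimal: HQ → T6 → C5 → R6 → Q1 → W6 → J1 → HQ costs 103 (by enumerating all 360 distinct tours).
Excess = 104 − 103 = 1.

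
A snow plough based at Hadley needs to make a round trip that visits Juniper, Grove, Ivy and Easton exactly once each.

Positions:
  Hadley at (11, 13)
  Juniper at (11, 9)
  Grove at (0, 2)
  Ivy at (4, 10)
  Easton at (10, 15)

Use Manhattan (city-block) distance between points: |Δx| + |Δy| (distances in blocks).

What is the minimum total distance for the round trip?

With 4 stops there are 4!/2 = 12 distinct round trips (a route and its reverse cost the same).
Hadley → Juniper → Grove → Ivy → Easton → Hadley: 4+18+12+11+3 = 48
Hadley → Juniper → Grove → Easton → Ivy → Hadley: 4+18+23+11+10 = 66
Hadley → Juniper → Ivy → Grove → Easton → Hadley: 4+8+12+23+3 = 50
Hadley → Juniper → Ivy → Easton → Grove → Hadley: 4+8+11+23+22 = 68
Hadley → Juniper → Easton → Grove → Ivy → Hadley: 4+7+23+12+10 = 56
Hadley → Juniper → Easton → Ivy → Grove → Hadley: 4+7+11+12+22 = 56
Hadley → Grove → Juniper → Ivy → Easton → Hadley: 22+18+8+11+3 = 62
Hadley → Grove → Juniper → Easton → Ivy → Hadley: 22+18+7+11+10 = 68
Hadley → Grove → Ivy → Juniper → Easton → Hadley: 22+12+8+7+3 = 52
Hadley → Grove → Easton → Juniper → Ivy → Hadley: 22+23+7+8+10 = 70
Hadley → Ivy → Juniper → Grove → Easton → Hadley: 10+8+18+23+3 = 62
Hadley → Ivy → Grove → Juniper → Easton → Hadley: 10+12+18+7+3 = 50
The minimum is 48.
One optimal route: Hadley → Juniper → Grove → Ivy → Easton → Hadley (or its reverse).

Shortest round trip = 48 blocks.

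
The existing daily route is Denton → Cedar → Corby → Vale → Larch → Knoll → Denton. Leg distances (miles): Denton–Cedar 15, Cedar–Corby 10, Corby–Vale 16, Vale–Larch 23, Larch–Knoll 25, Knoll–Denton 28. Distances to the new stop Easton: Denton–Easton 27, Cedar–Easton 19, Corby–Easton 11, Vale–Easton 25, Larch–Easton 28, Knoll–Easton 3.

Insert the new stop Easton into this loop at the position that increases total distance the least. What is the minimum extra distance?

+2 miles — insert Easton between Knoll and Denton.

Insertion cost between consecutive stops i–j is d(i,Easton) + d(Easton,j) − d(i,j):
  between Denton and Cedar: 27 + 19 − 15 = 31
  between Cedar and Corby: 19 + 11 − 10 = 20
  between Corby and Vale: 11 + 25 − 16 = 20
  between Vale and Larch: 25 + 28 − 23 = 30
  between Larch and Knoll: 28 + 3 − 25 = 6
  between Knoll and Denton: 3 + 27 − 28 = 2
Cheapest insertion is between Knoll and Denton, adding 2.
New total = 117 + 2 = 119.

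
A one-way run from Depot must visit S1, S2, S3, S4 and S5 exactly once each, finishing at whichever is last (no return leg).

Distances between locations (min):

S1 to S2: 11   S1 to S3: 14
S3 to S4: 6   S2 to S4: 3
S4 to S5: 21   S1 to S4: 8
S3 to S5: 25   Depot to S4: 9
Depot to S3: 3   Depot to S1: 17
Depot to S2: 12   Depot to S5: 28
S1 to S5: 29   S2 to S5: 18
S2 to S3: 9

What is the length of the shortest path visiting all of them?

Minimum one-way distance = 46 min.

There are 5! = 120 possible orderings.
Depot - S1 - S2 - S3 - S4 - S5: 17+11+9+6+21 = 64
Depot - S1 - S2 - S3 - S5 - S4: 17+11+9+25+21 = 83
Depot - S1 - S2 - S4 - S3 - S5: 17+11+3+6+25 = 62
Depot - S1 - S2 - S4 - S5 - S3: 17+11+3+21+25 = 77
Depot - S1 - S2 - S5 - S3 - S4: 17+11+18+25+6 = 77
Depot - S1 - S2 - S5 - S4 - S3: 17+11+18+21+6 = 73
Depot - S1 - S3 - S2 - S4 - S5: 17+14+9+3+21 = 64
Depot - S1 - S3 - S2 - S5 - S4: 17+14+9+18+21 = 79
Depot - S1 - S3 - S4 - S2 - S5: 17+14+6+3+18 = 58
Depot - S1 - S3 - S4 - S5 - S2: 17+14+6+21+18 = 76
Depot - S1 - S3 - S5 - S2 - S4: 17+14+25+18+3 = 77
Depot - S1 - S3 - S5 - S4 - S2: 17+14+25+21+3 = 80
Depot - S1 - S4 - S2 - S3 - S5: 17+8+3+9+25 = 62
Depot - S1 - S4 - S2 - S5 - S3: 17+8+3+18+25 = 71
… (106 more)
Depot - S3 - S1 - S4 - S2 - S5: 3+14+8+3+18 = 46  ← best
The minimum is 46.
One shortest path: Depot → S3 → S1 → S4 → S2 → S5.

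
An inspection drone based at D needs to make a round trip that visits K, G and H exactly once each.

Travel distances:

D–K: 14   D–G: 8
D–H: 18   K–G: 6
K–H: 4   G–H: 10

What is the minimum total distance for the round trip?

D→K→G→H→D: 14+6+10+18 = 48
D→K→H→G→D: 14+4+10+8 = 36
D→G→K→H→D: 8+6+4+18 = 36
The minimum is 36.
One optimal route: D → K → H → G → D (or its reverse).

Minimum total distance: 36.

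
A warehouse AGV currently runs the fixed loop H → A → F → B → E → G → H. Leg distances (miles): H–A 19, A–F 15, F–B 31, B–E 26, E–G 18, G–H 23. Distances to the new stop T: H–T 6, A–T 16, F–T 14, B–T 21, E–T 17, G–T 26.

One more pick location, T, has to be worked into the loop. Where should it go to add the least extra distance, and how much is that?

Insertion cost between consecutive stops i–j is d(i,T) + d(T,j) − d(i,j):
  between H and A: 6 + 16 − 19 = 3
  between A and F: 16 + 14 − 15 = 15
  between F and B: 14 + 21 − 31 = 4
  between B and E: 21 + 17 − 26 = 12
  between E and G: 17 + 26 − 18 = 25
  between G and H: 26 + 6 − 23 = 9
Cheapest insertion is between H and A, adding 3.
New total = 132 + 3 = 135.

Minimum extra distance: 3 miles, inserting T between H and A.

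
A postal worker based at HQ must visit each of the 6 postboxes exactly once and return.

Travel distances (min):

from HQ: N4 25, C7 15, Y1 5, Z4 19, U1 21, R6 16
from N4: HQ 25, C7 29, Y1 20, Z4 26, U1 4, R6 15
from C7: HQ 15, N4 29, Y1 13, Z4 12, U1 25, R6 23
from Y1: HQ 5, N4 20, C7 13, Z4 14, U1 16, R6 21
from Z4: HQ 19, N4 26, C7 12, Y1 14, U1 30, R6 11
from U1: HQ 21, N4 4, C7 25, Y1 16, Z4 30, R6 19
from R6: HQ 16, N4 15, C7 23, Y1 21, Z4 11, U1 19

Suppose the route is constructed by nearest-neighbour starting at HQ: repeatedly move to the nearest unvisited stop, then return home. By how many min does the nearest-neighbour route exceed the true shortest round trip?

The nearest-neighbour route is 3 min longer than optimal.

From HQ: Y1=5, C7=15, R6=16, Z4=19, U1=21, N4=25 → choose Y1 (5).
From Y1: C7=13, Z4=14, U1=16, N4=20, R6=21 → choose C7 (13).
From C7: Z4=12, R6=23, U1=25, N4=29 → choose Z4 (12).
From Z4: R6=11, N4=26, U1=30 → choose R6 (11).
From R6: N4=15, U1=19 → choose N4 (15).
From N4: U1=4 → choose U1 (4).
NN route HQ → Y1 → C7 → Z4 → R6 → N4 → U1 → HQ costs 81.
Optimal: HQ → C7 → Z4 → R6 → N4 → U1 → Y1 → HQ costs 78 (by enumerating all 360 distinct tours).
Excess = 81 − 78 = 3.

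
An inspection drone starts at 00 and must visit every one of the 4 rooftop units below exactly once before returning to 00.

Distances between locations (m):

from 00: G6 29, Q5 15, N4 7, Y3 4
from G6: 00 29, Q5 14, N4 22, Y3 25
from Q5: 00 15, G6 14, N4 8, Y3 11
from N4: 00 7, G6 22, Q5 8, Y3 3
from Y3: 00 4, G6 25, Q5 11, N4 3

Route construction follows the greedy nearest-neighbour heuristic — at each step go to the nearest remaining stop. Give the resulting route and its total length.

00 → [Y3:4 / N4:7 / Q5:15 / G6:29] → Y3 (4)
Y3 → [N4:3 / Q5:11 / G6:25] → N4 (3)
N4 → [Q5:8 / G6:22] → Q5 (8)
Q5 → [G6:14] → G6 (14)
Return G6→00: 29.
Total = 4 + 3 + 8 + 14 + 29 = 58.

58 m along 00 → Y3 → N4 → Q5 → G6 → 00.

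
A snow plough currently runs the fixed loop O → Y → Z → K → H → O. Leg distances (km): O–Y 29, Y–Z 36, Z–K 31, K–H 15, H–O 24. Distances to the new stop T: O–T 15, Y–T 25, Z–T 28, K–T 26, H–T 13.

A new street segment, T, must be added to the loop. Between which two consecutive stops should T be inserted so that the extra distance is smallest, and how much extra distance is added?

Adding 4 km by placing T on the H–O leg.

Insertion cost between consecutive stops i–j is d(i,T) + d(T,j) − d(i,j):
  between O and Y: 15 + 25 − 29 = 11
  between Y and Z: 25 + 28 − 36 = 17
  between Z and K: 28 + 26 − 31 = 23
  between K and H: 26 + 13 − 15 = 24
  between H and O: 13 + 15 − 24 = 4
Cheapest insertion is between H and O, adding 4.
New total = 135 + 4 = 139.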